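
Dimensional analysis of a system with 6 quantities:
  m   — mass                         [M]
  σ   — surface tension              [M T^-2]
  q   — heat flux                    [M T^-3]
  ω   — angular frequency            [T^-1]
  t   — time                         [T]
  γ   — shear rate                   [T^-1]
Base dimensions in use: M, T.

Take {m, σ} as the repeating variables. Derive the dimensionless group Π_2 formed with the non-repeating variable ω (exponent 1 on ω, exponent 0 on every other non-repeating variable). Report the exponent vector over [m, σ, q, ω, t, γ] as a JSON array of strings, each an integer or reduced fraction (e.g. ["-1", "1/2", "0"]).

Write exponents as rows M,T / cols m,σ,q,ω,t,γ:
  M: [ 1  1  1  0  0  0]
  T: [ 0 -2 -3 -1  1 -1]
Row reduction gives pivot columns m,σ; rank = 2
Pivot set = {m,σ}, free = {q,ω,t,γ}
RREF:
  r0: [   1    0 -1/2 -1/2  1/2 -1/2]
  r1: [   0    1  3/2  1/2 -1/2  1/2]
Fix exponent of ω at 1, q at 0, t at 0, γ at 0; solve each RREF row for its pivot's exponent:
  r0: exp(m) + (-1/2)·1 = 0 ⇒ exp(m) = 1/2
  r1: exp(σ) + (1/2)·1 = 0 ⇒ exp(σ) = -1/2
Π_2 = m^(1/2) · σ^(-1/2) · ω

["1/2", "-1/2", "0", "1", "0", "0"]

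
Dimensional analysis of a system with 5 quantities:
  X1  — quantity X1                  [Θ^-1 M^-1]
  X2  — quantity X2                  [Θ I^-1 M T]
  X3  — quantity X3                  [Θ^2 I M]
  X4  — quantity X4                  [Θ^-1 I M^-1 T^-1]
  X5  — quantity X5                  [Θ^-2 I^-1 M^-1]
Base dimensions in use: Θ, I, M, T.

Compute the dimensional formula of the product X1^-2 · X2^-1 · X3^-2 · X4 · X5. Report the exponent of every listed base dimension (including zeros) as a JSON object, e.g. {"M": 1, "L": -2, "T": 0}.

{"Θ": -6, "I": -1, "M": -3, "T": -2}

Dimensional matrix (Θ×I×M×T by X1×X2×X3×X4×X5):
  Θ: [-1  1  2 -1 -2]
  I: [ 0 -1  1  1 -1]
  M: [-1  1  1 -1 -1]
  T: [ 0  1  0 -1  0]
  [Θ]: (-2)·-1+(-1)·1+(-2)·2+(1)·-1+(1)·-2 = -6
  [I]: (-2)·0+(-1)·-1+(-2)·1+(1)·1+(1)·-1 = -1
  [M]: (-2)·-1+(-1)·1+(-2)·1+(1)·-1+(1)·-1 = -3
  [T]: (-2)·0+(-1)·1+(-2)·0+(1)·-1+(1)·0 = -2
⇒ Θ^-6 I^-1 M^-3 T^-2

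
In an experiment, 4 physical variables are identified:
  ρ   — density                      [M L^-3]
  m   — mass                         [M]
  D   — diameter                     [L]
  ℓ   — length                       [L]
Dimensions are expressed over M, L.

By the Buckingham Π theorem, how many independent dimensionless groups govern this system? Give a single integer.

Exponent matrix [M,L] × [ρ,m,D,ℓ]:
  M: [ 1  1  0  0]
  L: [-3  0  1  1]
Row reduction gives pivot columns ρ,m; rank = 2
4 vars − rank 2 = 2 Π groups

2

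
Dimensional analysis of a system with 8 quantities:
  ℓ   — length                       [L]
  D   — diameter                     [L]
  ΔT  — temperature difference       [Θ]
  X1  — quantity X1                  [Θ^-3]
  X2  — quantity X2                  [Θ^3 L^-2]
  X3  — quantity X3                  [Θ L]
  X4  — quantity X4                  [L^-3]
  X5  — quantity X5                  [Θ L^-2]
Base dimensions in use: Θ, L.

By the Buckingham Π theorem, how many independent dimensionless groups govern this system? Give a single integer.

Write exponents as rows Θ,L / cols ℓ,D,ΔT,X1,X2,X3,X4,X5:
  Θ: [ 0  0  1 -3  3  1  0  1]
  L: [ 1  1  0  0 -2  1 -3 -2]
Row reduction gives pivot columns ℓ,ΔT; rank = 2
n=8, r=2 ⇒ 6 dimensionless groups

6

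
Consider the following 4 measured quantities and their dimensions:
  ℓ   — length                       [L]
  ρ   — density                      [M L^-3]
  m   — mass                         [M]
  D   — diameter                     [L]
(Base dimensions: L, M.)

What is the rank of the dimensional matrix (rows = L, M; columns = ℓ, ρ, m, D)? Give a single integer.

2

Exponent matrix [L,M] × [ℓ,ρ,m,D]:
  L: [ 1 -3  0  1]
  M: [ 0  1  1  0]
RREF → pivots at {ℓ,ρ} ⇒ r = 2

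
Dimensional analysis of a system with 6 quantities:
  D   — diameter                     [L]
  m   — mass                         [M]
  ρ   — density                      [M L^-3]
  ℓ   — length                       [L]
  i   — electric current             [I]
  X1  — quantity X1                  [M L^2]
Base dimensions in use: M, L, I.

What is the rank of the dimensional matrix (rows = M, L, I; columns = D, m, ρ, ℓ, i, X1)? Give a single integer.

3

Dimensional matrix (M×L×I by D×m×ρ×ℓ×i×X1):
  M: [ 0  1  1  0  0  1]
  L: [ 1  0 -3  1  0  2]
  I: [ 0  0  0  0  1  0]
Echelon form has 3 nonzero rows (pivots: D,m,i)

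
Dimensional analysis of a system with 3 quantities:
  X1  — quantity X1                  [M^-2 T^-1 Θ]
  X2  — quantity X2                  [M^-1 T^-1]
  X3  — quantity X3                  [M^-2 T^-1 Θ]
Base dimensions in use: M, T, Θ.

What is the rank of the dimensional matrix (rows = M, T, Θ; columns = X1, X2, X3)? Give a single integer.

2

Dimensional matrix (M×T×Θ by X1×X2×X3):
  M: [-2 -1 -2]
  T: [-1 -1 -1]
  Θ: [ 1  0  1]
Echelon form has 2 nonzero rows (pivots: X1,X2)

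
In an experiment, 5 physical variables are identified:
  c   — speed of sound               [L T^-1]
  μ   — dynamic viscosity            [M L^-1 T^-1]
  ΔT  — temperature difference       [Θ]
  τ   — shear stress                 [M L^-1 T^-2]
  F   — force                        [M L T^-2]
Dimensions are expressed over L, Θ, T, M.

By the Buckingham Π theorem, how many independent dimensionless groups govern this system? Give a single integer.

Dimensional matrix (L×Θ×T×M by c×μ×ΔT×τ×F):
  L: [ 1 -1  0 -1  1]
  Θ: [ 0  0  1  0  0]
  T: [-1 -1  0 -2 -2]
  M: [ 0  1  0  1  1]
Echelon form has 4 nonzero rows (pivots: c,μ,ΔT,τ)
5 vars − rank 4 = 1 Π group

1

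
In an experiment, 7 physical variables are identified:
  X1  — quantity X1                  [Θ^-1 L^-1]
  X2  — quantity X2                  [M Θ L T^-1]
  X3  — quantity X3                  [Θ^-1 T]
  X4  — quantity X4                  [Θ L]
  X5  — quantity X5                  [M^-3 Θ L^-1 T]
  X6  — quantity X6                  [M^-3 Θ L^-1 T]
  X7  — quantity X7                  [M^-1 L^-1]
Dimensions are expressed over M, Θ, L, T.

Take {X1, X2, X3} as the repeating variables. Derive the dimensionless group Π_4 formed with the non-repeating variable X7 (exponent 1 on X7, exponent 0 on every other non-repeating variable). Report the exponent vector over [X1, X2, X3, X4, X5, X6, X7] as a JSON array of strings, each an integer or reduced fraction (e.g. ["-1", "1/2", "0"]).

["0", "1", "1", "0", "0", "0", "1"]

Write exponents as rows M,Θ,L,T / cols X1,X2,X3,X4,X5,X6,X7:
  M: [ 0  1  0  0 -3 -3 -1]
  Θ: [-1  1 -1  1  1  1  0]
  L: [-1  1  0  1 -1 -1 -1]
  T: [ 0 -1  1  0  1  1  0]
Echelon form has 3 nonzero rows (pivots: X1,X2,X3)
Pivot set = {X1,X2,X3}, free = {X4,X5,X6,X7}
RREF:
  r0: [   1    0    0   -1   -2   -2    0]
  r1: [   0    1    0    0   -3   -3   -1]
  r2: [   0    0    1    0   -2   -2   -1]
  r3: [   0    0    0    0    0    0    0]
Fix exponent of X7 at 1, X4 at 0, X5 at 0, X6 at 0; solve each RREF row for its pivot's exponent:
  r0: exp(X1) + (0)·1 = 0 ⇒ exp(X1) = 0
  r1: exp(X2) + (-1)·1 = 0 ⇒ exp(X2) = 1
  r2: exp(X3) + (-1)·1 = 0 ⇒ exp(X3) = 1
Π_4 = X2 · X3 · X7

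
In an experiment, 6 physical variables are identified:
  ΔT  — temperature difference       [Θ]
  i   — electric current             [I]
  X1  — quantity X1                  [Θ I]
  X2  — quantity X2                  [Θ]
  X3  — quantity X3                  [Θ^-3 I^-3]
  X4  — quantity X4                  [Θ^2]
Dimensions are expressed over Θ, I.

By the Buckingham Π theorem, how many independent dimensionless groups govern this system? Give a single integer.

Exponent matrix [Θ,I] × [ΔT,i,X1,X2,X3,X4]:
  Θ: [ 1  0  1  1 -3  2]
  I: [ 0  1  1  0 -3  0]
RREF → pivots at {ΔT,i} ⇒ r = 2
n=6, r=2 ⇒ 4 dimensionless groups

4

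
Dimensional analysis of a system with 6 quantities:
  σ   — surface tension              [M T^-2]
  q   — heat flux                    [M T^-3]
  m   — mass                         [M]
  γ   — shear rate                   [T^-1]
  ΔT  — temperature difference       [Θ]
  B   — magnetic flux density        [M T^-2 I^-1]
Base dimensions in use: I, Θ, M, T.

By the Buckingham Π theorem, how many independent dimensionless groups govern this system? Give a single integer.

2

Write exponents as rows I,Θ,M,T / cols σ,q,m,γ,ΔT,B:
  I: [ 0  0  0  0  0 -1]
  Θ: [ 0  0  0  0  1  0]
  M: [ 1  1  1  0  0  1]
  T: [-2 -3  0 -1  0 -2]
RREF → pivots at {σ,q,ΔT,B} ⇒ r = 4
Π count = n − r = 6 − 4 = 2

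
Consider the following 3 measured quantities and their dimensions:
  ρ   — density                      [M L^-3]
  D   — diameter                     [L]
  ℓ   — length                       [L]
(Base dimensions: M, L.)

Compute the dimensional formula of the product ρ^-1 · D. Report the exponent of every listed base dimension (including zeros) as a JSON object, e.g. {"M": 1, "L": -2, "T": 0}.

Dimensional matrix (M×L by ρ×D×ℓ):
  M: [ 1  0  0]
  L: [-3  1  1]
  [M]: (-1)·1+(1)·0 = -1
  [L]: (-1)·-3+(1)·1 = 4
⇒ M^-1 L^4

{"M": -1, "L": 4}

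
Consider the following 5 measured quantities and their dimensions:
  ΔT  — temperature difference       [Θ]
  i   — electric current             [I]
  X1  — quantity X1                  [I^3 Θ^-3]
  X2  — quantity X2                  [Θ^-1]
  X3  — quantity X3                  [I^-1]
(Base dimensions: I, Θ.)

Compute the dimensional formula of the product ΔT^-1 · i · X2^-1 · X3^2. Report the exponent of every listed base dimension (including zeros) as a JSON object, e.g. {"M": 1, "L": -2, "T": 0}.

Dimensional matrix (I×Θ by ΔT×i×X1×X2×X3):
  I: [ 0  1  3  0 -1]
  Θ: [ 1  0 -3 -1  0]
  [I]: (-1)·0+(1)·1+(-1)·0+(2)·-1 = -1
  [Θ]: (-1)·1+(1)·0+(-1)·-1+(2)·0 = 0
⇒ I^-1

{"I": -1, "Θ": 0}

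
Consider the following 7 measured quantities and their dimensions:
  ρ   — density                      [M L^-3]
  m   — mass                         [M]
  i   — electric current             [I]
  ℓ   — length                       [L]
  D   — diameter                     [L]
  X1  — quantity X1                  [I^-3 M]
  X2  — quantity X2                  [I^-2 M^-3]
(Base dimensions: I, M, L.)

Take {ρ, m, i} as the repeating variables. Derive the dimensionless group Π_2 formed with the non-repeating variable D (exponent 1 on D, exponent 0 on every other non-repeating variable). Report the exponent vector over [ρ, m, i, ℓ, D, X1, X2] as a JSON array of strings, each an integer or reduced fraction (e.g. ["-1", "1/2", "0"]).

["1/3", "-1/3", "0", "0", "1", "0", "0"]

Exponent matrix [I,M,L] × [ρ,m,i,ℓ,D,X1,X2]:
  I: [ 0  0  1  0  0 -3 -2]
  M: [ 1  1  0  0  0  1 -3]
  L: [-3  0  0  1  1  0  0]
Echelon form has 3 nonzero rows (pivots: ρ,m,i)
Repeat: ρ,m,i; free: ℓ,D,X1,X2
RREF:
  r0: [   1    0    0 -1/3 -1/3    0    0]
  r1: [   0    1    0  1/3  1/3    1   -3]
  r2: [   0    0    1    0    0   -3   -2]
Fix exponent of D at 1, ℓ at 0, X1 at 0, X2 at 0; solve each RREF row for its pivot's exponent:
  r0: exp(ρ) + (-1/3)·1 = 0 ⇒ exp(ρ) = 1/3
  r1: exp(m) + (1/3)·1 = 0 ⇒ exp(m) = -1/3
  r2: exp(i) + (0)·1 = 0 ⇒ exp(i) = 0
Π_2 = ρ^(1/3) · m^(-1/3) · D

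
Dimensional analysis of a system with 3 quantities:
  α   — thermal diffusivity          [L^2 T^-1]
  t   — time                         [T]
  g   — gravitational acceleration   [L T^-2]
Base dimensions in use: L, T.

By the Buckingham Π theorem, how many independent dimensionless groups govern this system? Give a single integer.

Write exponents as rows L,T / cols α,t,g:
  L: [ 2  0  1]
  T: [-1  1 -2]
Echelon form has 2 nonzero rows (pivots: α,t)
n=3, r=2 ⇒ 1 dimensionless group

1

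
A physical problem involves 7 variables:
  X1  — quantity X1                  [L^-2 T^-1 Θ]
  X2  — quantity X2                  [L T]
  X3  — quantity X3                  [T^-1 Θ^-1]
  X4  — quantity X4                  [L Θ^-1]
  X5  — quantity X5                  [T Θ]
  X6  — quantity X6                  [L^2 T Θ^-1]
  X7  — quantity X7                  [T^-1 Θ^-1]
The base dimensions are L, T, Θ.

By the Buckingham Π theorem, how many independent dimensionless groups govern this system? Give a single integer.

5

Dimensional matrix (L×T×Θ by X1×X2×X3×X4×X5×X6×X7):
  L: [-2  1  0  1  0  2  0]
  T: [-1  1 -1  0  1  1 -1]
  Θ: [ 1  0 -1 -1  1 -1 -1]
RREF → pivots at {X1,X2} ⇒ r = 2
7 vars − rank 2 = 5 Π groups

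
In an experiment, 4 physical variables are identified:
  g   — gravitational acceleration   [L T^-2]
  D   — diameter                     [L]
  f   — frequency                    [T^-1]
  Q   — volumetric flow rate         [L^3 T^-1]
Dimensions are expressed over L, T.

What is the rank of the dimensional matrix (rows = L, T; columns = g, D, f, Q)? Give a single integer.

Dimensional matrix (L×T by g×D×f×Q):
  L: [ 1  1  0  3]
  T: [-2  0 -1 -1]
Row reduction gives pivot columns g,D; rank = 2

2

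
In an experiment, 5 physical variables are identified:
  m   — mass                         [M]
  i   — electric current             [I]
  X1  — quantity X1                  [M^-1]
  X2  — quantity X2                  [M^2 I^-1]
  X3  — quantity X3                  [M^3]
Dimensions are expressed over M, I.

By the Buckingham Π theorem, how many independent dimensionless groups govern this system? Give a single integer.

Dimensional matrix (M×I by m×i×X1×X2×X3):
  M: [ 1  0 -1  2  3]
  I: [ 0  1  0 -1  0]
Echelon form has 2 nonzero rows (pivots: m,i)
Π count = n − r = 5 − 2 = 3

3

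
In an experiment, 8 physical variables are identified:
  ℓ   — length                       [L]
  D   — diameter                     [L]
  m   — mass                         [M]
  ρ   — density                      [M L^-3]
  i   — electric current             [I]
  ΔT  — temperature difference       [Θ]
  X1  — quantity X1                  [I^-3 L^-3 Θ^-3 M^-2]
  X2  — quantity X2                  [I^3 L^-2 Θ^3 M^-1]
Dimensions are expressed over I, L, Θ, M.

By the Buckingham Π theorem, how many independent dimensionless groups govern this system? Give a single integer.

Dimensional matrix (I×L×Θ×M by ℓ×D×m×ρ×i×ΔT×X1×X2):
  I: [ 0  0  0  0  1  0 -3  3]
  L: [ 1  1  0 -3  0  0 -3 -2]
  Θ: [ 0  0  0  0  0  1 -3  3]
  M: [ 0  0  1  1  0  0 -2 -1]
Row reduction gives pivot columns ℓ,m,i,ΔT; rank = 4
8 vars − rank 4 = 4 Π groups

4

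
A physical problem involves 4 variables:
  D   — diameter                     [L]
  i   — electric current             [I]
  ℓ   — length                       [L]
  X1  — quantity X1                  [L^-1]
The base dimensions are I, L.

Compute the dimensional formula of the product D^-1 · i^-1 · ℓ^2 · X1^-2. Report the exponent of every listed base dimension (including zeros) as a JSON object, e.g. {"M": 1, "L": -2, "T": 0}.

{"I": -1, "L": 3}

Write exponents as rows I,L / cols D,i,ℓ,X1:
  I: [ 0  1  0  0]
  L: [ 1  0  1 -1]
  [I]: (-1)·0+(-1)·1+(2)·0+(-2)·0 = -1
  [L]: (-1)·1+(-1)·0+(2)·1+(-2)·-1 = 3
⇒ I^-1 L^3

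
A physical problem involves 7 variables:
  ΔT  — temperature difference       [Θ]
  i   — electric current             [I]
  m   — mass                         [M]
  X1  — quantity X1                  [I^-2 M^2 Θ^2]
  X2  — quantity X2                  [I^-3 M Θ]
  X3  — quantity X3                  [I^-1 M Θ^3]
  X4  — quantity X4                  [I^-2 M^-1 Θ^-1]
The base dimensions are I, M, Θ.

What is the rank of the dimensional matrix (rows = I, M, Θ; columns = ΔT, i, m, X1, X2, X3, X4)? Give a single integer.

3

Exponent matrix [I,M,Θ] × [ΔT,i,m,X1,X2,X3,X4]:
  I: [ 0  1  0 -2 -3 -1 -2]
  M: [ 0  0  1  2  1  1 -1]
  Θ: [ 1  0  0  2  1  3 -1]
Row reduction gives pivot columns ΔT,i,m; rank = 3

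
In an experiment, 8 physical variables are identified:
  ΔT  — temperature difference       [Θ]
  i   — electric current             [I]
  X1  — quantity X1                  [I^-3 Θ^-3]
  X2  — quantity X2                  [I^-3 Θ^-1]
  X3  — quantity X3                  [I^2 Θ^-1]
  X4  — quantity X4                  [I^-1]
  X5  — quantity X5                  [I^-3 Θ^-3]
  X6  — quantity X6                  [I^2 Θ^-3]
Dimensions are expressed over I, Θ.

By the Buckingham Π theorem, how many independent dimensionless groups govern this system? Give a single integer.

Exponent matrix [I,Θ] × [ΔT,i,X1,X2,X3,X4,X5,X6]:
  I: [ 0  1 -3 -3  2 -1 -3  2]
  Θ: [ 1  0 -3 -1 -1  0 -3 -3]
Row reduction gives pivot columns ΔT,i; rank = 2
n=8, r=2 ⇒ 6 dimensionless groups

6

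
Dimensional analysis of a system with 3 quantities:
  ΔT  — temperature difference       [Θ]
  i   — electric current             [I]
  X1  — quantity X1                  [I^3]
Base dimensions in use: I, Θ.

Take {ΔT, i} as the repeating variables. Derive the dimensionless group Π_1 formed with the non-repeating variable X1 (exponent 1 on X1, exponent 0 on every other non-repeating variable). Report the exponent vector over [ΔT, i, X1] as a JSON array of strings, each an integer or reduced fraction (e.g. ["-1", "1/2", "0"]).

["0", "-3", "1"]

Dimensional matrix (I×Θ by ΔT×i×X1):
  I: [ 0  1  3]
  Θ: [ 1  0  0]
Echelon form has 2 nonzero rows (pivots: ΔT,i)
Repeat: ΔT,i; free: X1
RREF:
  r0: [   1    0    0]
  r1: [   0    1    3]
Fix exponent of X1 at 1; solve each RREF row for its pivot's exponent:
  r0: exp(ΔT) + (0)·1 = 0 ⇒ exp(ΔT) = 0
  r1: exp(i) + (3)·1 = 0 ⇒ exp(i) = -3
Π_1 = i^-3 · X1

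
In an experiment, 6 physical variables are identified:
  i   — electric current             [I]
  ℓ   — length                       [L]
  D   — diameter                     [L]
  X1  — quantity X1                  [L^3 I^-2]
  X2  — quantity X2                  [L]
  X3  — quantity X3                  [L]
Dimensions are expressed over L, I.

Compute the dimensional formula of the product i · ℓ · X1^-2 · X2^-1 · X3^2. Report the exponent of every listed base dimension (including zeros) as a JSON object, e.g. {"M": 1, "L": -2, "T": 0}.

Write exponents as rows L,I / cols i,ℓ,D,X1,X2,X3:
  L: [ 0  1  1  3  1  1]
  I: [ 1  0  0 -2  0  0]
  [L]: (1)·0+(1)·1+(-2)·3+(-1)·1+(2)·1 = -4
  [I]: (1)·1+(1)·0+(-2)·-2+(-1)·0+(2)·0 = 5
⇒ L^-4 I^5

{"L": -4, "I": 5}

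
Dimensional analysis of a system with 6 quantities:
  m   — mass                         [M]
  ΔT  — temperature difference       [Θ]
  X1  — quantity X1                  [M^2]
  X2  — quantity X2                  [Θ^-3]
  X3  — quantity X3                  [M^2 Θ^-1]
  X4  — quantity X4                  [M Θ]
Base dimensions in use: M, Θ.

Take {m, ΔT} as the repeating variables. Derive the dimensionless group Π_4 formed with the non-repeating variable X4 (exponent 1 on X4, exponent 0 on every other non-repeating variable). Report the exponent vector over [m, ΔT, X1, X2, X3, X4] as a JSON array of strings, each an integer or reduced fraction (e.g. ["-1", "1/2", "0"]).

["-1", "-1", "0", "0", "0", "1"]

Dimensional matrix (M×Θ by m×ΔT×X1×X2×X3×X4):
  M: [ 1  0  2  0  2  1]
  Θ: [ 0  1  0 -3 -1  1]
RREF → pivots at {m,ΔT} ⇒ r = 2
Pivot set = {m,ΔT}, free = {X1,X2,X3,X4}
RREF:
  r0: [   1    0    2    0    2    1]
  r1: [   0    1    0   -3   -1    1]
Fix exponent of X4 at 1, X1 at 0, X2 at 0, X3 at 0; solve each RREF row for its pivot's exponent:
  r0: exp(m) + (1)·1 = 0 ⇒ exp(m) = -1
  r1: exp(ΔT) + (1)·1 = 0 ⇒ exp(ΔT) = -1
Π_4 = m^-1 · ΔT^-1 · X4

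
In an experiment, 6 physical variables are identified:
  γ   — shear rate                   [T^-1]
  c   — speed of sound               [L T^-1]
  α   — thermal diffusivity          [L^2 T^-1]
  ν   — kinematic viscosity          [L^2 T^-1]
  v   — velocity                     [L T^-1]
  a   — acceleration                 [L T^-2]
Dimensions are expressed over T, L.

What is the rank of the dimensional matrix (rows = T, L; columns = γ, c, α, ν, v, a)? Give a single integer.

Dimensional matrix (T×L by γ×c×α×ν×v×a):
  T: [-1 -1 -1 -1 -1 -2]
  L: [ 0  1  2  2  1  1]
Echelon form has 2 nonzero rows (pivots: γ,c)

2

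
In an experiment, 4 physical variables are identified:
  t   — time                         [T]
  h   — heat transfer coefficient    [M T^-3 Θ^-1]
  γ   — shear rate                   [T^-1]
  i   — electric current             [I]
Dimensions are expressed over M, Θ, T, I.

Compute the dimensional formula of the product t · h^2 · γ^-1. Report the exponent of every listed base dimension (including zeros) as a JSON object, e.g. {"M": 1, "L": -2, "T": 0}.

Exponent matrix [M,Θ,T,I] × [t,h,γ,i]:
  M: [ 0  1  0  0]
  Θ: [ 0 -1  0  0]
  T: [ 1 -3 -1  0]
  I: [ 0  0  0  1]
  [M]: (1)·0+(2)·1+(-1)·0 = 2
  [Θ]: (1)·0+(2)·-1+(-1)·0 = -2
  [T]: (1)·1+(2)·-3+(-1)·-1 = -4
  [I]: (1)·0+(2)·0+(-1)·0 = 0
⇒ M^2 Θ^-2 T^-4

{"M": 2, "Θ": -2, "T": -4, "I": 0}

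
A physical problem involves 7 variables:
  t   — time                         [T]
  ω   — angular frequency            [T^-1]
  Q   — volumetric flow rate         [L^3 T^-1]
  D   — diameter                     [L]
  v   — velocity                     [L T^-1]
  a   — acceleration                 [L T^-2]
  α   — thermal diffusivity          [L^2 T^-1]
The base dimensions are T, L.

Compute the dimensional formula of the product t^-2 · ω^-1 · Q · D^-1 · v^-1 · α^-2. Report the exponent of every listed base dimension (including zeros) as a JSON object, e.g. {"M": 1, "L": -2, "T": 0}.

{"T": 1, "L": -3}

Exponent matrix [T,L] × [t,ω,Q,D,v,a,α]:
  T: [ 1 -1 -1  0 -1 -2 -1]
  L: [ 0  0  3  1  1  1  2]
  [T]: (-2)·1+(-1)·-1+(1)·-1+(-1)·0+(-1)·-1+(-2)·-1 = 1
  [L]: (-2)·0+(-1)·0+(1)·3+(-1)·1+(-1)·1+(-2)·2 = -3
⇒ T L^-3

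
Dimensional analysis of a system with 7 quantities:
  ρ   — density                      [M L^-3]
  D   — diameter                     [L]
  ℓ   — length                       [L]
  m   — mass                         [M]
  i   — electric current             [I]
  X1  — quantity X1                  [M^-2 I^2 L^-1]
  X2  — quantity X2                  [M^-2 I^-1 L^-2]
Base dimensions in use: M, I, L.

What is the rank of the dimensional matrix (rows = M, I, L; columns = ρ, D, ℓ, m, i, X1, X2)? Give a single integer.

Dimensional matrix (M×I×L by ρ×D×ℓ×m×i×X1×X2):
  M: [ 1  0  0  1  0 -2 -2]
  I: [ 0  0  0  0  1  2 -1]
  L: [-3  1  1  0  0 -1 -2]
Row reduction gives pivot columns ρ,D,i; rank = 3

3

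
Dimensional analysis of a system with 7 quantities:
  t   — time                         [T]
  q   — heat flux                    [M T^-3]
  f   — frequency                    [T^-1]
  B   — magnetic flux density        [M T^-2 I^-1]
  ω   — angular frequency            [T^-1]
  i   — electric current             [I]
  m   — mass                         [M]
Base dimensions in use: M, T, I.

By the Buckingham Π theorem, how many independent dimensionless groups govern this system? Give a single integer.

Dimensional matrix (M×T×I by t×q×f×B×ω×i×m):
  M: [ 0  1  0  1  0  0  1]
  T: [ 1 -3 -1 -2 -1  0  0]
  I: [ 0  0  0 -1  0  1  0]
Echelon form has 3 nonzero rows (pivots: t,q,B)
n=7, r=3 ⇒ 4 dimensionless groups

4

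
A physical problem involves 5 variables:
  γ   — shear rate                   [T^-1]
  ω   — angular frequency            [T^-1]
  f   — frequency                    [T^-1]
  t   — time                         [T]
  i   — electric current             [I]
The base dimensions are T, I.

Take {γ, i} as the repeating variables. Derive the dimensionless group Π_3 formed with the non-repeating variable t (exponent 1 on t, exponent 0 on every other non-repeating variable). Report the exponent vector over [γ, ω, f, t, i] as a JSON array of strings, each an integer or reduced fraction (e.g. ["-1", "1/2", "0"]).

Exponent matrix [T,I] × [γ,ω,f,t,i]:
  T: [-1 -1 -1  1  0]
  I: [ 0  0  0  0  1]
Echelon form has 2 nonzero rows (pivots: γ,i)
Pivot set = {γ,i}, free = {ω,f,t}
RREF:
  r0: [   1    1    1   -1    0]
  r1: [   0    0    0    0    1]
Fix exponent of t at 1, ω at 0, f at 0; solve each RREF row for its pivot's exponent:
  r0: exp(γ) + (-1)·1 = 0 ⇒ exp(γ) = 1
  r1: exp(i) + (0)·1 = 0 ⇒ exp(i) = 0
Π_3 = γ · t

["1", "0", "0", "1", "0"]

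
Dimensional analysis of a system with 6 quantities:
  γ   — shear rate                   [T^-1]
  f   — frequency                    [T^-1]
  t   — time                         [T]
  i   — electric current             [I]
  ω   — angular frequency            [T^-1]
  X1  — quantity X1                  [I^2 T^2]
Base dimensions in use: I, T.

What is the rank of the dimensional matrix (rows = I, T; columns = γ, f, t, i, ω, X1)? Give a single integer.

Exponent matrix [I,T] × [γ,f,t,i,ω,X1]:
  I: [ 0  0  0  1  0  2]
  T: [-1 -1  1  0 -1  2]
Row reduction gives pivot columns γ,i; rank = 2

2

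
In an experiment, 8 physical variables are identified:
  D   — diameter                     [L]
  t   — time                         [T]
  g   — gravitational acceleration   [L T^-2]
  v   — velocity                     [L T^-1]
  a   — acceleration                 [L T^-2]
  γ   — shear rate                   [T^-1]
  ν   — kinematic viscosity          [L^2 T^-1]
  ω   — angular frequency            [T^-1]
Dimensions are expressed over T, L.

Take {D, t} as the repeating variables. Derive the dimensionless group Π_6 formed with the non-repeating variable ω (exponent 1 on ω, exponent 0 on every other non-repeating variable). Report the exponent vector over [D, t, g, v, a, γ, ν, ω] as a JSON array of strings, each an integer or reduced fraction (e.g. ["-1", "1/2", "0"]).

Exponent matrix [T,L] × [D,t,g,v,a,γ,ν,ω]:
  T: [ 0  1 -2 -1 -2 -1 -1 -1]
  L: [ 1  0  1  1  1  0  2  0]
RREF → pivots at {D,t} ⇒ r = 2
Pivot set = {D,t}, free = {g,v,a,γ,ν,ω}
RREF:
  r0: [   1    0    1    1    1    0    2    0]
  r1: [   0    1   -2   -1   -2   -1   -1   -1]
Fix exponent of ω at 1, g at 0, v at 0, a at 0, γ at 0, ν at 0; solve each RREF row for its pivot's exponent:
  r0: exp(D) + (0)·1 = 0 ⇒ exp(D) = 0
  r1: exp(t) + (-1)·1 = 0 ⇒ exp(t) = 1
Π_6 = t · ω

["0", "1", "0", "0", "0", "0", "0", "1"]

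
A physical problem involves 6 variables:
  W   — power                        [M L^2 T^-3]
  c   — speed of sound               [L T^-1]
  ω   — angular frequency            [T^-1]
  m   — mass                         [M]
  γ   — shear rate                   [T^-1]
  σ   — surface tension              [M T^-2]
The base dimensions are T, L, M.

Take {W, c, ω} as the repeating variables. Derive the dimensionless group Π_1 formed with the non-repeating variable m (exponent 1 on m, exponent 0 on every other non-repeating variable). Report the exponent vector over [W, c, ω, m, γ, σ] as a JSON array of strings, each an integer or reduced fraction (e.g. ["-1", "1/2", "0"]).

Exponent matrix [T,L,M] × [W,c,ω,m,γ,σ]:
  T: [-3 -1 -1  0 -1 -2]
  L: [ 2  1  0  0  0  0]
  M: [ 1  0  0  1  0  1]
Echelon form has 3 nonzero rows (pivots: W,c,ω)
Pivot set = {W,c,ω}, free = {m,γ,σ}
RREF:
  r0: [   1    0    0    1    0    1]
  r1: [   0    1    0   -2    0   -2]
  r2: [   0    0    1   -1    1    1]
Fix exponent of m at 1, γ at 0, σ at 0; solve each RREF row for its pivot's exponent:
  r0: exp(W) + (1)·1 = 0 ⇒ exp(W) = -1
  r1: exp(c) + (-2)·1 = 0 ⇒ exp(c) = 2
  r2: exp(ω) + (-1)·1 = 0 ⇒ exp(ω) = 1
Π_1 = W^-1 · c^2 · ω · m

["-1", "2", "1", "1", "0", "0"]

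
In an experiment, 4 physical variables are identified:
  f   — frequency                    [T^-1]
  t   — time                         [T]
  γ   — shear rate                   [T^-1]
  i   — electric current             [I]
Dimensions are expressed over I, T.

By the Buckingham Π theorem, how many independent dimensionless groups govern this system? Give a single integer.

Exponent matrix [I,T] × [f,t,γ,i]:
  I: [ 0  0  0  1]
  T: [-1  1 -1  0]
Echelon form has 2 nonzero rows (pivots: f,i)
4 vars − rank 2 = 2 Π groups

2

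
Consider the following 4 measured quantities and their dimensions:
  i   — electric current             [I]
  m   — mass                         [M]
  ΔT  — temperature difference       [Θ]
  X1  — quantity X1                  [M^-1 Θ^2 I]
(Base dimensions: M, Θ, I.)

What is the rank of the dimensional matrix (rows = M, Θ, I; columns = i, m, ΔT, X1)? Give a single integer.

3

Write exponents as rows M,Θ,I / cols i,m,ΔT,X1:
  M: [ 0  1  0 -1]
  Θ: [ 0  0  1  2]
  I: [ 1  0  0  1]
Row reduction gives pivot columns i,m,ΔT; rank = 3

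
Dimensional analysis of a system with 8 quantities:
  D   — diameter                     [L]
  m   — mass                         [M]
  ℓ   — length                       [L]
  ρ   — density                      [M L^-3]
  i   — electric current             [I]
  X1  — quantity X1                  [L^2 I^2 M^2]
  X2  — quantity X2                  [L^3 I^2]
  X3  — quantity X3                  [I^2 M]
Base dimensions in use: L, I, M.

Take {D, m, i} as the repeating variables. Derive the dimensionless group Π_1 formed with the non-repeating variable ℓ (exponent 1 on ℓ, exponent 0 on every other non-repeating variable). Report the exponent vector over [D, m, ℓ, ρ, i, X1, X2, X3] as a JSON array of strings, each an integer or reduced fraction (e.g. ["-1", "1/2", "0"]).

["-1", "0", "1", "0", "0", "0", "0", "0"]

Write exponents as rows L,I,M / cols D,m,ℓ,ρ,i,X1,X2,X3:
  L: [ 1  0  1 -3  0  2  3  0]
  I: [ 0  0  0  0  1  2  2  2]
  M: [ 0  1  0  1  0  2  0  1]
Echelon form has 3 nonzero rows (pivots: D,m,i)
Pivot set = {D,m,i}, free = {ℓ,ρ,X1,X2,X3}
RREF:
  r0: [   1    0    1   -3    0    2    3    0]
  r1: [   0    1    0    1    0    2    0    1]
  r2: [   0    0    0    0    1    2    2    2]
Fix exponent of ℓ at 1, ρ at 0, X1 at 0, X2 at 0, X3 at 0; solve each RREF row for its pivot's exponent:
  r0: exp(D) + (1)·1 = 0 ⇒ exp(D) = -1
  r1: exp(m) + (0)·1 = 0 ⇒ exp(m) = 0
  r2: exp(i) + (0)·1 = 0 ⇒ exp(i) = 0
Π_1 = D^-1 · ℓ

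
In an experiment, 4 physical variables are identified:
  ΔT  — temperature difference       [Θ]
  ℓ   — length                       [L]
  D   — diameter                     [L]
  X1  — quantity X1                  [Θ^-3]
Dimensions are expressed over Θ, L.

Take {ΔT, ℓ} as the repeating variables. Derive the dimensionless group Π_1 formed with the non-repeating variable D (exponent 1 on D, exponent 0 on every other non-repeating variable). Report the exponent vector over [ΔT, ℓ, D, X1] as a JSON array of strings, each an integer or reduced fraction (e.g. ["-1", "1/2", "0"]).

["0", "-1", "1", "0"]

Dimensional matrix (Θ×L by ΔT×ℓ×D×X1):
  Θ: [ 1  0  0 -3]
  L: [ 0  1  1  0]
RREF → pivots at {ΔT,ℓ} ⇒ r = 2
Pivot set = {ΔT,ℓ}, free = {D,X1}
RREF:
  r0: [   1    0    0   -3]
  r1: [   0    1    1    0]
Fix exponent of D at 1, X1 at 0; solve each RREF row for its pivot's exponent:
  r0: exp(ΔT) + (0)·1 = 0 ⇒ exp(ΔT) = 0
  r1: exp(ℓ) + (1)·1 = 0 ⇒ exp(ℓ) = -1
Π_1 = ℓ^-1 · D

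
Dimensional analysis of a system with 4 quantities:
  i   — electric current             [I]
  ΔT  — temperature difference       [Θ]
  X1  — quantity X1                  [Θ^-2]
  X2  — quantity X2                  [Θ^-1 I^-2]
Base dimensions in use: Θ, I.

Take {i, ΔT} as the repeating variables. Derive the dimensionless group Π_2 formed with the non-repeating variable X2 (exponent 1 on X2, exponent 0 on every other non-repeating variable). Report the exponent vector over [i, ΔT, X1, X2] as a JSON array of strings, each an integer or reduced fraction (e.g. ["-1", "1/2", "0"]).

["2", "1", "0", "1"]

Dimensional matrix (Θ×I by i×ΔT×X1×X2):
  Θ: [ 0  1 -2 -1]
  I: [ 1  0  0 -2]
Row reduction gives pivot columns i,ΔT; rank = 2
Pivot set = {i,ΔT}, free = {X1,X2}
RREF:
  r0: [   1    0    0   -2]
  r1: [   0    1   -2   -1]
Fix exponent of X2 at 1, X1 at 0; solve each RREF row for its pivot's exponent:
  r0: exp(i) + (-2)·1 = 0 ⇒ exp(i) = 2
  r1: exp(ΔT) + (-1)·1 = 0 ⇒ exp(ΔT) = 1
Π_2 = i^2 · ΔT · X2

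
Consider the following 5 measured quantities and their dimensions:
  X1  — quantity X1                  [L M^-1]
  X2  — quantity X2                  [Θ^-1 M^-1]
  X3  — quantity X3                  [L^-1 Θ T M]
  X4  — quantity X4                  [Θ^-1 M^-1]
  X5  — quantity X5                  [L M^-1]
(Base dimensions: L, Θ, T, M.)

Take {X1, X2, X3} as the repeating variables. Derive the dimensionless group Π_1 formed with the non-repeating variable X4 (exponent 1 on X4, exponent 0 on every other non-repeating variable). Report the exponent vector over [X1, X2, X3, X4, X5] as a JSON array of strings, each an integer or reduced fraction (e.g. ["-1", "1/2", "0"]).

["0", "-1", "0", "1", "0"]

Dimensional matrix (L×Θ×T×M by X1×X2×X3×X4×X5):
  L: [ 1  0 -1  0  1]
  Θ: [ 0 -1  1 -1  0]
  T: [ 0  0  1  0  0]
  M: [-1 -1  1 -1 -1]
RREF → pivots at {X1,X2,X3} ⇒ r = 3
Repeat: X1,X2,X3; free: X4,X5
RREF:
  r0: [   1    0    0    0    1]
  r1: [   0    1    0    1    0]
  r2: [   0    0    1    0    0]
  r3: [   0    0    0    0    0]
Fix exponent of X4 at 1, X5 at 0; solve each RREF row for its pivot's exponent:
  r0: exp(X1) + (0)·1 = 0 ⇒ exp(X1) = 0
  r1: exp(X2) + (1)·1 = 0 ⇒ exp(X2) = -1
  r2: exp(X3) + (0)·1 = 0 ⇒ exp(X3) = 0
Π_1 = X2^-1 · X4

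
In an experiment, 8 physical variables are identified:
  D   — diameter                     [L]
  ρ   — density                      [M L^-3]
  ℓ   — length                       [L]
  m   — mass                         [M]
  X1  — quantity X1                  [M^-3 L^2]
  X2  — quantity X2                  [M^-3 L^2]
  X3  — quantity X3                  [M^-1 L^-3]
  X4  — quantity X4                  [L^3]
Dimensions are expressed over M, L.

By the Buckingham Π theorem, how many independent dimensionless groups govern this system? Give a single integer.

Write exponents as rows M,L / cols D,ρ,ℓ,m,X1,X2,X3,X4:
  M: [ 0  1  0  1 -3 -3 -1  0]
  L: [ 1 -3  1  0  2  2 -3  3]
RREF → pivots at {D,ρ} ⇒ r = 2
8 vars − rank 2 = 6 Π groups

6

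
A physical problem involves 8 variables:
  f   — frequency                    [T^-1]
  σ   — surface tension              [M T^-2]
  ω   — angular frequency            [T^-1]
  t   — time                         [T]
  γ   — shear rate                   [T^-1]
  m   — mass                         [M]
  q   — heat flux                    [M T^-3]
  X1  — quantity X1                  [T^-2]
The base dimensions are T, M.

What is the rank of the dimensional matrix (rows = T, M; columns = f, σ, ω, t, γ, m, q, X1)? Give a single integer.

2

Dimensional matrix (T×M by f×σ×ω×t×γ×m×q×X1):
  T: [-1 -2 -1  1 -1  0 -3 -2]
  M: [ 0  1  0  0  0  1  1  0]
Echelon form has 2 nonzero rows (pivots: f,σ)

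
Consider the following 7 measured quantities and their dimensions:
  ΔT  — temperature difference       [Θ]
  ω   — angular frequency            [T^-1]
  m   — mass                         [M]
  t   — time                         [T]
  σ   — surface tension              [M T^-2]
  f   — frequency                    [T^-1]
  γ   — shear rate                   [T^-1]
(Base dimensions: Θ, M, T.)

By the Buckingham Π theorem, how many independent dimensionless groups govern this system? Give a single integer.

Write exponents as rows Θ,M,T / cols ΔT,ω,m,t,σ,f,γ:
  Θ: [ 1  0  0  0  0  0  0]
  M: [ 0  0  1  0  1  0  0]
  T: [ 0 -1  0  1 -2 -1 -1]
RREF → pivots at {ΔT,ω,m} ⇒ r = 3
Π count = n − r = 7 − 3 = 4

4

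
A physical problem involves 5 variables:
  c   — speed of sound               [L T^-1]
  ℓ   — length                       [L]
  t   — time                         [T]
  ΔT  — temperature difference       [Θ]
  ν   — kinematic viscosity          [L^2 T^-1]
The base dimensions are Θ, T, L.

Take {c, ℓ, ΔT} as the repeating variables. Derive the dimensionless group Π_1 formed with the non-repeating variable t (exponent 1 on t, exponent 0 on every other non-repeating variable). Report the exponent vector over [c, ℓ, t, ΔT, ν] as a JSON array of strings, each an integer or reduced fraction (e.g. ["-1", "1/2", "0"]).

Dimensional matrix (Θ×T×L by c×ℓ×t×ΔT×ν):
  Θ: [ 0  0  0  1  0]
  T: [-1  0  1  0 -1]
  L: [ 1  1  0  0  2]
RREF → pivots at {c,ℓ,ΔT} ⇒ r = 3
Pivot set = {c,ℓ,ΔT}, free = {t,ν}
RREF:
  r0: [   1    0   -1    0    1]
  r1: [   0    1    1    0    1]
  r2: [   0    0    0    1    0]
Fix exponent of t at 1, ν at 0; solve each RREF row for its pivot's exponent:
  r0: exp(c) + (-1)·1 = 0 ⇒ exp(c) = 1
  r1: exp(ℓ) + (1)·1 = 0 ⇒ exp(ℓ) = -1
  r2: exp(ΔT) + (0)·1 = 0 ⇒ exp(ΔT) = 0
Π_1 = c · ℓ^-1 · t

["1", "-1", "1", "0", "0"]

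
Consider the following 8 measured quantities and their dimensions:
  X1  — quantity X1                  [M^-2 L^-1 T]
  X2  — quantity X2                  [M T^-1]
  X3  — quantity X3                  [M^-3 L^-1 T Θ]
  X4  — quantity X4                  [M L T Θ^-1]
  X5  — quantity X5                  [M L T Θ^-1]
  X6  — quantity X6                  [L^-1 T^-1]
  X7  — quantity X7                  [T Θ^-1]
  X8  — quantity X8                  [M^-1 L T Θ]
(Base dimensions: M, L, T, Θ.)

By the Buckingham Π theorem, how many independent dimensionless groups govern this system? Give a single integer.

5

Write exponents as rows M,L,T,Θ / cols X1,X2,X3,X4,X5,X6,X7,X8:
  M: [-2  1 -3  1  1  0  0 -1]
  L: [-1  0 -1  1  1 -1  0  1]
  T: [ 1 -1  1  1  1 -1  1  1]
  Θ: [ 0  0  1 -1 -1  0 -1  1]
RREF → pivots at {X1,X2,X3} ⇒ r = 3
8 vars − rank 3 = 5 Π groups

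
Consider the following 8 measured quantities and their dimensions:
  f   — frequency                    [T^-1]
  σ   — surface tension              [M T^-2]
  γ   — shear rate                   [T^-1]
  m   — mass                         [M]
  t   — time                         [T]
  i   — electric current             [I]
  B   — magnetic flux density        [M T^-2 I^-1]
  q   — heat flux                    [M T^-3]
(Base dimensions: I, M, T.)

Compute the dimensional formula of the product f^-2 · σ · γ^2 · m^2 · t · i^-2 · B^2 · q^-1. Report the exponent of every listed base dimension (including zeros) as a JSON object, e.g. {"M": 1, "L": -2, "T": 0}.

Dimensional matrix (I×M×T by f×σ×γ×m×t×i×B×q):
  I: [ 0  0  0  0  0  1 -1  0]
  M: [ 0  1  0  1  0  0  1  1]
  T: [-1 -2 -1  0  1  0 -2 -3]
  [I]: (-2)·0+(1)·0+(2)·0+(2)·0+(1)·0+(-2)·1+(2)·-1+(-1)·0 = -4
  [M]: (-2)·0+(1)·1+(2)·0+(2)·1+(1)·0+(-2)·0+(2)·1+(-1)·1 = 4
  [T]: (-2)·-1+(1)·-2+(2)·-1+(2)·0+(1)·1+(-2)·0+(2)·-2+(-1)·-3 = -2
⇒ I^-4 M^4 T^-2

{"I": -4, "M": 4, "T": -2}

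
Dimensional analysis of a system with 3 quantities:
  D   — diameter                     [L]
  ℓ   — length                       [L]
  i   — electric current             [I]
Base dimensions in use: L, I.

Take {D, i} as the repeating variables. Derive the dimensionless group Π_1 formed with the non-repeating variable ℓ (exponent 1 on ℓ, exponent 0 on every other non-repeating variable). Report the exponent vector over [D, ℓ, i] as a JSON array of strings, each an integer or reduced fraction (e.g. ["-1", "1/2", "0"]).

Write exponents as rows L,I / cols D,ℓ,i:
  L: [ 1  1  0]
  I: [ 0  0  1]
Row reduction gives pivot columns D,i; rank = 2
Pivot set = {D,i}, free = {ℓ}
RREF:
  r0: [   1    1    0]
  r1: [   0    0    1]
Fix exponent of ℓ at 1; solve each RREF row for its pivot's exponent:
  r0: exp(D) + (1)·1 = 0 ⇒ exp(D) = -1
  r1: exp(i) + (0)·1 = 0 ⇒ exp(i) = 0
Π_1 = D^-1 · ℓ

["-1", "1", "0"]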